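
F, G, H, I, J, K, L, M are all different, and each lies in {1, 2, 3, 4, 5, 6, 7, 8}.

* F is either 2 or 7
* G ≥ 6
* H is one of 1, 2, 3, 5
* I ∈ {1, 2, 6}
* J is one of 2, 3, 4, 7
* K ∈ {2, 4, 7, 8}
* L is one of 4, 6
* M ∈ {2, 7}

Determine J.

3

Among the 8 variables, 5 fits only H (and all 8 values in {1, 2, 3, 4, 5, 6, 7, 8} must be used), so H = 5.
The 7 still-open variables draw from only 7 values {1, 2, 3, 4, 6, 7, 8}, so each is used; only I can be 1, hence I = 1.
The 6 still-open variables draw from only 6 values {2, 3, 4, 6, 7, 8}, so each is used; only J can be 3, hence J = 3.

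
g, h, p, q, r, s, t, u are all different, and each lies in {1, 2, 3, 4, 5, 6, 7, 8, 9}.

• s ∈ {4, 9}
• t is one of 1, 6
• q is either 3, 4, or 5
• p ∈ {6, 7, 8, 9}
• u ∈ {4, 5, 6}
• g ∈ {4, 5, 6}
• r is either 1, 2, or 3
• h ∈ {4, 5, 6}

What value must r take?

g, h, u between them cover only {4, 5, 6} — a naked triple. Remove those values from p, q, s, t.
q must be 3 (only option left). Strike 3 from r.
s's domain is down to {9}, so s = 9. Strike 9 from p.
That leaves t = 1. So r can't be 1.
So r = 2.

2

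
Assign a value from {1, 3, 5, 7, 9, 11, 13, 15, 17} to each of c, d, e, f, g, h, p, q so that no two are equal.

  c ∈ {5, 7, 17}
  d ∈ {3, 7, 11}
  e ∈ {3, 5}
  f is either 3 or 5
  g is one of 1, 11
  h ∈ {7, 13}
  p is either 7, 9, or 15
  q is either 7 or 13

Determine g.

1

e and f between them cover only {3, 5} — a naked pair. Remove those values from c, d.
h and q between them cover only {7, 13} — a naked pair. Remove those values from c, d, p.
c has just one choice, so c = 17.
d must be 11 (only option left). Eliminate 11 elsewhere: g.
So g = 1.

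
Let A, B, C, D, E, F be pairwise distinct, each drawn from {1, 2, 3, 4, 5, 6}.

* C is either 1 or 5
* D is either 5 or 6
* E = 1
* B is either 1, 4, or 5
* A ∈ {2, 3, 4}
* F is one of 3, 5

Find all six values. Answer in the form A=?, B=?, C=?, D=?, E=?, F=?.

E's domain is down to {1}, so E = 1. Eliminate 1 elsewhere: B, C.
That leaves C = 5. Eliminate 5 elsewhere: B, D, F.
D's domain is down to {6}, so D = 6.
F has just one choice, so F = 3. Eliminate 3 elsewhere: A.
B has just one choice, so B = 4. Strike 4 from A.
A has just one choice, so A = 2.

A=2, B=4, C=5, D=6, E=1, F=3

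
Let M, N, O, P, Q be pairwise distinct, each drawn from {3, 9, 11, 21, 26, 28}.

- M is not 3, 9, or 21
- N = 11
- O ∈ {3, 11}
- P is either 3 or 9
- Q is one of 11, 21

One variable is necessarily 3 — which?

O

N must be 11 (only option left). Remove 11 from M, O, Q.
So 3 goes to O.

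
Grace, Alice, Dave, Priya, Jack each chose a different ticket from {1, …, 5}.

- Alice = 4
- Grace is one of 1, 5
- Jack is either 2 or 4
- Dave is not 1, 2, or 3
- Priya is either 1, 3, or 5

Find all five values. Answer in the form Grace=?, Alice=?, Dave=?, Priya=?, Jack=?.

Alice has just one choice, so Alice = 4. Remove 4 from Dave, Jack.
That leaves Dave = 5. Remove 5 from Grace, Priya.
Jack's domain is down to {2}, so Jack = 2.
That leaves Grace = 1. So Priya can't be 1.
Priya has just one choice, so Priya = 3.

Grace=1, Alice=4, Dave=5, Priya=3, Jack=2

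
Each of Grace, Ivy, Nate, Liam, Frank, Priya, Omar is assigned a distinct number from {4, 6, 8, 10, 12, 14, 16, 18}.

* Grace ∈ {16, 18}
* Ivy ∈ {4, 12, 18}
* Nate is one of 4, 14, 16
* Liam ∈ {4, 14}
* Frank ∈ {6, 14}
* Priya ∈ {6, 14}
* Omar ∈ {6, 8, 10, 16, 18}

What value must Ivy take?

Frank and Priya between them cover only {6, 14} — a naked pair. Remove those values from Nate, Liam, Omar.
Liam must be 4 (only option left). Eliminate 4 elsewhere: Ivy, Nate.
Nate has just one choice, so Nate = 16. Strike 16 from Grace, Omar.
Grace must be 18 (only option left). Remove 18 from Ivy, Omar.
So Ivy = 12.

12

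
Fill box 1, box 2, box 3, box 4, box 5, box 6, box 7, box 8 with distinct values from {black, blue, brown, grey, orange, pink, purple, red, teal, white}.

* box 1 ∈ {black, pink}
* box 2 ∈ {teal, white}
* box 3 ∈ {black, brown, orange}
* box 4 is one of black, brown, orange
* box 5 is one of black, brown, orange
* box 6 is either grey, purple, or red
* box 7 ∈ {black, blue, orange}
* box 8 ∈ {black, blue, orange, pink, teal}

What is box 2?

white

The 3 variables box 3, box 4, box 5 are confined to {black, brown, orange}, which locks those values in; drop them from box 1, box 7, box 8.
That leaves box 1 = pink. Strike pink from box 8.
That leaves box 7 = blue. So box 8 can't be blue.
box 8 must be teal (only option left). Eliminate teal elsewhere: box 2.
So box 2 = white.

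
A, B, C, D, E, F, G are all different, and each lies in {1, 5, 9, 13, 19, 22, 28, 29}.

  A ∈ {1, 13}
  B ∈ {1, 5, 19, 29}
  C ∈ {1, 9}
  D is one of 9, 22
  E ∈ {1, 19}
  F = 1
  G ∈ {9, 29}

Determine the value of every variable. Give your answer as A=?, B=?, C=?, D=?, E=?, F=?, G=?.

F must be 1 (only option left). Strike 1 from A, B, C, E.
That leaves A = 13.
That leaves C = 9. Strike 9 from D, G.
That leaves D = 22.
E's domain is down to {19}, so E = 19. Eliminate 19 elsewhere: B.
G's domain is down to {29}, so G = 29. Eliminate 29 elsewhere: B.
That leaves B = 5.

A=13, B=5, C=9, D=22, E=19, F=1, G=29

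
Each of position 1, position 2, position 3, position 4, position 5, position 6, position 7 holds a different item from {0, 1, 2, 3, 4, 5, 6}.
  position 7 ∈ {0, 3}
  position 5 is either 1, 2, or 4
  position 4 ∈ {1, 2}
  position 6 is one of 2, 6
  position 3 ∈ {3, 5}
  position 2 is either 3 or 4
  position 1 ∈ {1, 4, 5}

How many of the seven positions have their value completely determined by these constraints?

2

The 7 variables together cover exactly {0, 1, 2, 3, 4, 5, 6} — 7 values for 7 variables — and 0 appears only in position 7's list, so position 7 = 0.
The 6 still-open variables together cover exactly {1, 2, 3, 4, 5, 6} — 6 values for 6 variables — and 6 appears only in position 6's list, so position 6 = 6.
Determined: position 6=6, position 7=0. The other positions each still have more than one consistent value. That makes 2.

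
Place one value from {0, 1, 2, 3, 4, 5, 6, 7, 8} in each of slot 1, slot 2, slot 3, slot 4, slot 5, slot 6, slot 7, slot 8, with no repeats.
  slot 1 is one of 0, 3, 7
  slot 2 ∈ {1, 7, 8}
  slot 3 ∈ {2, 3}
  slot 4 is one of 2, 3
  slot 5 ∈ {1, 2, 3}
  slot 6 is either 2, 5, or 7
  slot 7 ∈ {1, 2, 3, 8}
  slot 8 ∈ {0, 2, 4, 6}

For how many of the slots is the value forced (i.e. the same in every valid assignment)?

slot 3 and slot 4 share exactly the 2 values {2, 3}; by pigeonhole those values go to them, so strike 2, 3 from slot 1, slot 5, slot 6, slot 7, slot 8.
That leaves slot 5 = 1. Eliminate 1 elsewhere: slot 2, slot 7.
slot 7's domain is down to {8}, so slot 7 = 8. Remove 8 from slot 2.
slot 2's domain is down to {7}, so slot 2 = 7. Eliminate 7 elsewhere: slot 1, slot 6.
slot 6 must be 5 (only option left).
slot 1 must be 0 (only option left). So slot 8 can't be 0.
Determined: slot 1=0, slot 2=7, slot 5=1, slot 6=5, slot 7=8. The other slots each still have more than one consistent value. That makes 5.

5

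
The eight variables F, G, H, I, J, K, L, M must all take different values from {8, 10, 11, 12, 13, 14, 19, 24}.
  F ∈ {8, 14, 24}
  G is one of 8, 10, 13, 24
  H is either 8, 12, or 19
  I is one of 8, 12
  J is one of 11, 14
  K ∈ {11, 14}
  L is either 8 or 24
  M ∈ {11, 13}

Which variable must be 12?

I

The 8 variables together cover exactly {8, 10, 11, 12, 13, 14, 19, 24} — 8 values for 8 variables — and 10 appears only in G's list, so G = 10.
The 7 still-open variables draw from only 7 values {8, 11, 12, 13, 14, 19, 24}, so each is used; only M can be 13, hence M = 13.
Among the 6 still-open variables, 19 fits only H (and all 6 values in {8, 11, 12, 14, 19, 24} must be used), so H = 19.
The 5 still-open variables together cover exactly {8, 11, 12, 14, 24} — 5 values for 5 variables — and 12 appears only in I's list, so I = 12.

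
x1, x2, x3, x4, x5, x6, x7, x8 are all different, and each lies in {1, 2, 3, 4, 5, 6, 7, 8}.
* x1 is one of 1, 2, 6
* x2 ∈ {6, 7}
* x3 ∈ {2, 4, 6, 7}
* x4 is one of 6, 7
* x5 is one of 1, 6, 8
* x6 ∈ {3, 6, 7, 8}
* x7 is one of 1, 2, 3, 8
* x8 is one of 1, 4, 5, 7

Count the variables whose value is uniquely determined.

2

Among the 8 variables, 5 fits only x8 (and all 8 values in {1, 2, 3, 4, 5, 6, 7, 8} must be used), so x8 = 5.
Among the 7 still-open variables, 4 fits only x3 (and all 7 values in {1, 2, 3, 4, 6, 7, 8} must be used), so x3 = 4.
x2 and x4 share exactly the 2 values {6, 7}; by pigeonhole those values go to them, so strike 6, 7 from x1, x5, x6.
Determined: x3=4, x8=5. The other variables each still have more than one consistent value. That makes 2.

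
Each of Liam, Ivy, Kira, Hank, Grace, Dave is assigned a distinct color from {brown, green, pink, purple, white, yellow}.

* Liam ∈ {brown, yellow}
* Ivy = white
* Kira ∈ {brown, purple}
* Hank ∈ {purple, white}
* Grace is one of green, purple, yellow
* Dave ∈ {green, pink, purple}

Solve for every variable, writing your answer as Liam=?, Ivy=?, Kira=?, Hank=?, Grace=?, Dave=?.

Liam=yellow, Ivy=white, Kira=brown, Hank=purple, Grace=green, Dave=pink

Ivy has just one choice, so Ivy = white. So Hank can't be white.
That leaves Hank = purple. Remove purple from Kira, Grace, Dave.
Kira must be brown (only option left). So Liam can't be brown.
Liam's domain is down to {yellow}, so Liam = yellow. Remove yellow from Grace.
Grace's domain is down to {green}, so Grace = green. Remove green from Dave.
Dave has just one choice, so Dave = pink.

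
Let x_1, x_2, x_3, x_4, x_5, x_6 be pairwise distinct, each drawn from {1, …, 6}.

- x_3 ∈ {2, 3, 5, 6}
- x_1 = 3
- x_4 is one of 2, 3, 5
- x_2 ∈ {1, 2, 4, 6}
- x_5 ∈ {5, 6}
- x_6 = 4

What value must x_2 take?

x_1 must be 3 (only option left). Strike 3 from x_3, x_4.
That leaves x_6 = 4. Eliminate 4 elsewhere: x_2.
Among the 4 still-open variables, 1 fits only x_2 (and all 4 values in {1, 2, 5, 6} must be used), so x_2 = 1.

1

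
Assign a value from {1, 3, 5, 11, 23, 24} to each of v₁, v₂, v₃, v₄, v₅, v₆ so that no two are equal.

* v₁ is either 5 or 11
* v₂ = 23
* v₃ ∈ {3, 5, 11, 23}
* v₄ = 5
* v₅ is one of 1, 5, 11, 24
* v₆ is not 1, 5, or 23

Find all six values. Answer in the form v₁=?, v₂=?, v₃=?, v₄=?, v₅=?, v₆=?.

v₁=11, v₂=23, v₃=3, v₄=5, v₅=1, v₆=24

v₂ has just one choice, so v₂ = 23. Eliminate 23 elsewhere: v₃.
v₄ has just one choice, so v₄ = 5. Strike 5 from v₁, v₃, v₅.
v₁ must be 11 (only option left). Strike 11 from v₃, v₅, v₆.
v₃ must be 3 (only option left). So v₆ can't be 3.
v₆'s domain is down to {24}, so v₆ = 24. So v₅ can't be 24.
v₅ must be 1 (only option left).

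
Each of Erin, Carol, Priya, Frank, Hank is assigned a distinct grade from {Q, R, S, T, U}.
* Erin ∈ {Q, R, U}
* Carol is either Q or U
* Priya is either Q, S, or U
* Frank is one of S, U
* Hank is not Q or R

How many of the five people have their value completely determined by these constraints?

2

The 5 variables together cover exactly {Q, R, S, T, U} — 5 values for 5 variables — and R appears only in Erin's list, so Erin = R.
The 4 still-open variables draw from only 4 values {Q, S, T, U}, so each is used; only Hank can be T, hence Hank = T.
Determined: Erin=R, Hank=T. The other people each still have more than one consistent value. That makes 2.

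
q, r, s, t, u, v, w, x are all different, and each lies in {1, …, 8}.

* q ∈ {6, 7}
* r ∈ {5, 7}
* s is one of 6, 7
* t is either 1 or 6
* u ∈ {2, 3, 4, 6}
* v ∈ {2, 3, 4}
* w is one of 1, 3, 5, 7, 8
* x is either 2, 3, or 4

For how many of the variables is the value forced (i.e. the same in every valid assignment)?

The 8 variables draw from only 8 values {1, 2, 3, 4, 5, 6, 7, 8}, so each is used; only w can be 8, hence w = 8.
The 7 still-open variables together cover exactly {1, 2, 3, 4, 5, 6, 7} — 7 values for 7 variables — and 1 appears only in t's list, so t = 1.
The 6 still-open variables draw from only 6 values {2, 3, 4, 5, 6, 7}, so each is used; only r can be 5, hence r = 5.
The 2 variables q and s are confined to {6, 7}, which locks those values in; drop them from u.
Determined: r=5, t=1, w=8. The other variables each still have more than one consistent value. That makes 3.

3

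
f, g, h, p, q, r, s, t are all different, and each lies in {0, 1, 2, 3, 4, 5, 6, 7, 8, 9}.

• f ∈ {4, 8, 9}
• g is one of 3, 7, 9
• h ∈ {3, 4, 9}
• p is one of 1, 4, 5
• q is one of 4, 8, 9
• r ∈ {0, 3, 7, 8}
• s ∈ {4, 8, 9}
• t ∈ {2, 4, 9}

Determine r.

The 3 variables f, q, s are confined to {4, 8, 9}, which locks those values in; drop them from g, h, p, r, t.
h must be 3 (only option left). Strike 3 from g, r.
t has just one choice, so t = 2.
g's domain is down to {7}, so g = 7. Strike 7 from r.
So r = 0.

0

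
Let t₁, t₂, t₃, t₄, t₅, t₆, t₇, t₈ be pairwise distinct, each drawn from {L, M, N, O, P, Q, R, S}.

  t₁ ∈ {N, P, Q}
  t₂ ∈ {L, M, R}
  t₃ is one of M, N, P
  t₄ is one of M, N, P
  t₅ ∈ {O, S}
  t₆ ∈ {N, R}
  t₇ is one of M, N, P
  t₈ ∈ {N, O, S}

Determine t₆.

R

The 8 variables together cover exactly {L, M, N, O, P, Q, R, S} — 8 values for 8 variables — and L appears only in t₂'s list, so t₂ = L.
The 7 still-open variables draw from only 7 values {M, N, O, P, Q, R, S}, so each is used; only t₁ can be Q, hence t₁ = Q.
Among the 6 still-open variables, R fits only t₆ (and all 6 values in {M, N, O, P, R, S} must be used), so t₆ = R.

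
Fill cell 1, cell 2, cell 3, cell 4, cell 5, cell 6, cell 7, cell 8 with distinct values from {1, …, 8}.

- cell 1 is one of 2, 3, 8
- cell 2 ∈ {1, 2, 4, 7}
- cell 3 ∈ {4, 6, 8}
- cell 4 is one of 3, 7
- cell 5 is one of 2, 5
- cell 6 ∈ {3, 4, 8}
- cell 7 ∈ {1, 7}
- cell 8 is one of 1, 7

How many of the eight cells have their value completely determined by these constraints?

3

The 8 variables together cover exactly {1, 2, 3, 4, 5, 6, 7, 8} — 8 values for 8 variables — and 5 appears only in cell 5's list, so cell 5 = 5.
Among the 7 still-open variables, 6 fits only cell 3 (and all 7 values in {1, 2, 3, 4, 6, 7, 8} must be used), so cell 3 = 6.
The 2 variables cell 7 and cell 8 are confined to {1, 7}, which locks those values in; drop them from cell 2, cell 4.
cell 4's domain is down to {3}, so cell 4 = 3. Strike 3 from cell 1, cell 6.
Determined: cell 3=6, cell 4=3, cell 5=5. The other cells each still have more than one consistent value. That makes 3.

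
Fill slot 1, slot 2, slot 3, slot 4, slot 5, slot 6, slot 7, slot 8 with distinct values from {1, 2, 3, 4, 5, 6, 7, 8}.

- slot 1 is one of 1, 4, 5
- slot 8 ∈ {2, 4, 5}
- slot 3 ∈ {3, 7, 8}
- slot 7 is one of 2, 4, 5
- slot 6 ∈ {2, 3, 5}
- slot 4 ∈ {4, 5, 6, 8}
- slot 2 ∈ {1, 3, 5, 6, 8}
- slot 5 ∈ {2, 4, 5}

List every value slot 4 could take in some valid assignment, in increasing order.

6, 8

Among the 8 variables, 7 fits only slot 3 (and all 8 values in {1, 2, 3, 4, 5, 6, 7, 8} must be used), so slot 3 = 7.
The 3 variables slot 5, slot 7, slot 8 are confined to {2, 4, 5}, which locks those values in; drop them from slot 1, slot 2, slot 4, slot 6.
That leaves slot 1 = 1. So slot 2 can't be 1.
slot 6 has just one choice, so slot 6 = 3. Remove 3 from slot 2.
No further eliminations apply; slot 4 can still be any of 6, 8.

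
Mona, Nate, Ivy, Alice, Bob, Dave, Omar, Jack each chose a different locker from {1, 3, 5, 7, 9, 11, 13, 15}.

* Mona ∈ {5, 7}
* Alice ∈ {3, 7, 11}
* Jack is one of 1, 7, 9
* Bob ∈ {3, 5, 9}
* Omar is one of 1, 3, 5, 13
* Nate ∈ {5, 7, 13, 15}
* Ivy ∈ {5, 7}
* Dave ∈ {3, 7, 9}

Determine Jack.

1

The 8 variables together cover exactly {1, 3, 5, 7, 9, 11, 13, 15} — 8 values for 8 variables — and 11 appears only in Alice's list, so Alice = 11.
The 7 still-open variables draw from only 7 values {1, 3, 5, 7, 9, 13, 15}, so each is used; only Nate can be 15, hence Nate = 15.
Among the 6 still-open variables, 13 fits only Omar (and all 6 values in {1, 3, 5, 7, 9, 13} must be used), so Omar = 13.
The 5 still-open variables together cover exactly {1, 3, 5, 7, 9} — 5 values for 5 variables — and 1 appears only in Jack's list, so Jack = 1.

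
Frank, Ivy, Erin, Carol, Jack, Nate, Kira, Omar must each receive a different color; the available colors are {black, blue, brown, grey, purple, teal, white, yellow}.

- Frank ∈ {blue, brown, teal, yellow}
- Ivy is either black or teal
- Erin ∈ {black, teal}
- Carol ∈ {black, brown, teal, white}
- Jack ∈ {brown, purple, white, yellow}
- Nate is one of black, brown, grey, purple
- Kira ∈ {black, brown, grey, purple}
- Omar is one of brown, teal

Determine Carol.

white

The 8 variables together cover exactly {black, blue, brown, grey, purple, teal, white, yellow} — 8 values for 8 variables — and blue appears only in Frank's list, so Frank = blue.
The 7 still-open variables together cover exactly {black, brown, grey, purple, teal, white, yellow} — 7 values for 7 variables — and yellow appears only in Jack's list, so Jack = yellow.
Among the 6 still-open variables, white fits only Carol (and all 6 values in {black, brown, grey, purple, teal, white} must be used), so Carol = white.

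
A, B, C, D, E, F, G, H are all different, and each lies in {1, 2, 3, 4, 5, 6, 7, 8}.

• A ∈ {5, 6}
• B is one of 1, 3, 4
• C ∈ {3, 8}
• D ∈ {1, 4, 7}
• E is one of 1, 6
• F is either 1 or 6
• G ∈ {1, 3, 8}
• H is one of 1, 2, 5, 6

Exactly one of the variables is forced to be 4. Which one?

The 8 variables together cover exactly {1, 2, 3, 4, 5, 6, 7, 8} — 8 values for 8 variables — and 2 appears only in H's list, so H = 2.
The 7 still-open variables together cover exactly {1, 3, 4, 5, 6, 7, 8} — 7 values for 7 variables — and 5 appears only in A's list, so A = 5.
Among the 6 still-open variables, 7 fits only D (and all 6 values in {1, 3, 4, 6, 7, 8} must be used), so D = 7.
Among the 5 still-open variables, 4 fits only B (and all 5 values in {1, 3, 4, 6, 8} must be used), so B = 4.

B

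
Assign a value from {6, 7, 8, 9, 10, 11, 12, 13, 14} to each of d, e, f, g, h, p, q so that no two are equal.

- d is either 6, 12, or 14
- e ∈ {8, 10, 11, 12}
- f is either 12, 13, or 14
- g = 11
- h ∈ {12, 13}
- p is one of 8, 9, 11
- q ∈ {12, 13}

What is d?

6

g's domain is down to {11}, so g = 11. Strike 11 from e, p.
The 2 variables h and q are confined to {12, 13}, which locks those values in; drop them from d, e, f.
f's domain is down to {14}, so f = 14. Eliminate 14 elsewhere: d.
So d = 6.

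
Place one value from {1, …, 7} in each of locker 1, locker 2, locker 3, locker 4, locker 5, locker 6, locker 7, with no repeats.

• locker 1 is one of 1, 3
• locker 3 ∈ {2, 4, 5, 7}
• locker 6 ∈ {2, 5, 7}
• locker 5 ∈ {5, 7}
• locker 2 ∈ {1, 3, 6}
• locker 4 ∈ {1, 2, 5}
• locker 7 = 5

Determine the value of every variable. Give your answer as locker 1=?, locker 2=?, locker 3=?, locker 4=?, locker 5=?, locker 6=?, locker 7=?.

locker 7 must be 5 (only option left). So locker 3, locker 4, locker 5, locker 6 can't be 5.
locker 5 has just one choice, so locker 5 = 7. Remove 7 from locker 3, locker 6.
locker 6 has just one choice, so locker 6 = 2. So locker 3, locker 4 can't be 2.
locker 3's domain is down to {4}, so locker 3 = 4.
locker 4 has just one choice, so locker 4 = 1. Strike 1 from locker 1, locker 2.
locker 1 has just one choice, so locker 1 = 3. Strike 3 from locker 2.
locker 2 must be 6 (only option left).

locker 1=3, locker 2=6, locker 3=4, locker 4=1, locker 5=7, locker 6=2, locker 7=5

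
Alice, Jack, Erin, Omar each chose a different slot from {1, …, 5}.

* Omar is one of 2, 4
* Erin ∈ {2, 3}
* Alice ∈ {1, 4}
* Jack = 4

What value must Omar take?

Jack has just one choice, so Jack = 4. Remove 4 from Alice, Omar.
So Omar = 2.

2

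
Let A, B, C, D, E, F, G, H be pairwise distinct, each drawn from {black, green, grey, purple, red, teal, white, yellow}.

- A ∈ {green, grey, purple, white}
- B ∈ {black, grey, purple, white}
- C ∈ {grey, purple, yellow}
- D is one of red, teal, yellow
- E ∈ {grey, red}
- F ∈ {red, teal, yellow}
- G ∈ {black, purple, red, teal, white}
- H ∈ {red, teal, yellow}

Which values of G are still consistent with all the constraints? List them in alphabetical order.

black, white

The 8 variables together cover exactly {black, green, grey, purple, red, teal, white, yellow} — 8 values for 8 variables — and green appears only in A's list, so A = green.
D, F, H share exactly the 3 values {red, teal, yellow}; by pigeonhole those values go to them, so strike red, teal, yellow from C, E, G.
E's domain is down to {grey}, so E = grey. Remove grey from B, C.
C has just one choice, so C = purple. So B, G can't be purple.
No further eliminations apply; G can still be any of black, white.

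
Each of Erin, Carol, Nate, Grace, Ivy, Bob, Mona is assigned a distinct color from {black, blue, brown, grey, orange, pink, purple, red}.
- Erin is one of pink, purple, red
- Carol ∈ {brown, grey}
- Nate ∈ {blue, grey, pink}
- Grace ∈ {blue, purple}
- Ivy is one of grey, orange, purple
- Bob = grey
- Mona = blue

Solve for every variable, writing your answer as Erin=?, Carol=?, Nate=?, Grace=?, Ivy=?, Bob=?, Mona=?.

Bob must be grey (only option left). So Carol, Nate, Ivy can't be grey.
Mona's domain is down to {blue}, so Mona = blue. So Nate, Grace can't be blue.
Carol must be brown (only option left).
That leaves Nate = pink. Strike pink from Erin.
Grace's domain is down to {purple}, so Grace = purple. Strike purple from Erin, Ivy.
Ivy must be orange (only option left).
Erin has just one choice, so Erin = red.

Erin=red, Carol=brown, Nate=pink, Grace=purple, Ivy=orange, Bob=grey, Mona=blue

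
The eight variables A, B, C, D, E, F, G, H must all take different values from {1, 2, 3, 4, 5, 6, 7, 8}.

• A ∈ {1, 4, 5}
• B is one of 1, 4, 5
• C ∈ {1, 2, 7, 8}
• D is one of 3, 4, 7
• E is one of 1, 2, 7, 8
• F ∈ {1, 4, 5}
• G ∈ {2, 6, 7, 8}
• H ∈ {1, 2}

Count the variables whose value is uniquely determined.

3

The 8 variables together cover exactly {1, 2, 3, 4, 5, 6, 7, 8} — 8 values for 8 variables — and 3 appears only in D's list, so D = 3.
The 7 still-open variables together cover exactly {1, 2, 4, 5, 6, 7, 8} — 7 values for 7 variables — and 6 appears only in G's list, so G = 6.
A, B, F between them cover only {1, 4, 5} — a naked triple. Remove those values from C, E, H.
That leaves H = 2. Remove 2 from C, E.
Determined: D=3, G=6, H=2. The other variables each still have more than one consistent value. That makes 3.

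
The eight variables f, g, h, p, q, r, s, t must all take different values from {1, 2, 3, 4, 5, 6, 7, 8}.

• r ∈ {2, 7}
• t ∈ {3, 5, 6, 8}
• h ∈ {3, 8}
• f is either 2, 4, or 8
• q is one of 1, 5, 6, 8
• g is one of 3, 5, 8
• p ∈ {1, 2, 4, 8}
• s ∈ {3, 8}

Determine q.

1

The 8 variables draw from only 8 values {1, 2, 3, 4, 5, 6, 7, 8}, so each is used; only r can be 7, hence r = 7.
The 2 variables h and s are confined to {3, 8}, which locks those values in; drop them from f, g, p, q, t.
g must be 5 (only option left). Remove 5 from q, t.
t must be 6 (only option left). So q can't be 6.
So q = 1.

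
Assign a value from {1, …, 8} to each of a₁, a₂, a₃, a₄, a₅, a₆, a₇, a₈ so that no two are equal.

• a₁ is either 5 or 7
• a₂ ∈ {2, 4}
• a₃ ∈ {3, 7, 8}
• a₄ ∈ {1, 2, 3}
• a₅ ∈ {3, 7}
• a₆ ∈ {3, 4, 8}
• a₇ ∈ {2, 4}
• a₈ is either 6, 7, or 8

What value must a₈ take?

6

Among the 8 variables, 1 fits only a₄ (and all 8 values in {1, 2, 3, 4, 5, 6, 7, 8} must be used), so a₄ = 1.
The 7 still-open variables draw from only 7 values {2, 3, 4, 5, 6, 7, 8}, so each is used; only a₁ can be 5, hence a₁ = 5.
Among the 6 still-open variables, 6 fits only a₈ (and all 6 values in {2, 3, 4, 6, 7, 8} must be used), so a₈ = 6.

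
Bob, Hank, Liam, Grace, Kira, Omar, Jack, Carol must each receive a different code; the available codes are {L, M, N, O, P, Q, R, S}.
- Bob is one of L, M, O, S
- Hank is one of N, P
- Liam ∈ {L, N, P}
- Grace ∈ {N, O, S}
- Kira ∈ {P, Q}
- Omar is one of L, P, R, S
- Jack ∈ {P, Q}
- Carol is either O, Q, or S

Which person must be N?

Hank

The 8 variables draw from only 8 values {L, M, N, O, P, Q, R, S}, so each is used; only Bob can be M, hence Bob = M.
The 7 still-open variables draw from only 7 values {L, N, O, P, Q, R, S}, so each is used; only Omar can be R, hence Omar = R.
Among the 6 still-open variables, L fits only Liam (and all 6 values in {L, N, O, P, Q, S} must be used), so Liam = L.
The 2 variables Kira and Jack are confined to {P, Q}, which locks those values in; drop them from Hank, Carol.
So N goes to Hank.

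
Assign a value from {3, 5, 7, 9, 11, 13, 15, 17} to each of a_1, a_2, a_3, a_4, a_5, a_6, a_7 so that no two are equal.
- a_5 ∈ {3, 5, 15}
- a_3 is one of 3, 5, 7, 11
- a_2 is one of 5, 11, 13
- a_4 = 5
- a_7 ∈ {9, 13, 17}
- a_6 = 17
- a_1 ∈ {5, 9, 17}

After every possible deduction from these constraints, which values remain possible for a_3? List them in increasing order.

a_4 must be 5 (only option left). Eliminate 5 elsewhere: a_1, a_2, a_3, a_5.
a_6's domain is down to {17}, so a_6 = 17. So a_1, a_7 can't be 17.
a_1 must be 9 (only option left). Remove 9 from a_7.
a_7 must be 13 (only option left). Eliminate 13 elsewhere: a_2.
That leaves a_2 = 11. Strike 11 from a_3.
No further eliminations apply; a_3 can still be any of 3, 7.

3, 7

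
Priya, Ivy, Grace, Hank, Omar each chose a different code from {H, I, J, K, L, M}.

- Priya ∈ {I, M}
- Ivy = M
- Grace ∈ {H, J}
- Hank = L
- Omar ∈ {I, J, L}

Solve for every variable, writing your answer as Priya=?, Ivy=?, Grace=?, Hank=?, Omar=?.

Ivy has just one choice, so Ivy = M. Eliminate M elsewhere: Priya.
That leaves Hank = L. Eliminate L elsewhere: Omar.
That leaves Priya = I. Remove I from Omar.
Omar must be J (only option left). So Grace can't be J.
That leaves Grace = H.

Priya=I, Ivy=M, Grace=H, Hank=L, Omar=J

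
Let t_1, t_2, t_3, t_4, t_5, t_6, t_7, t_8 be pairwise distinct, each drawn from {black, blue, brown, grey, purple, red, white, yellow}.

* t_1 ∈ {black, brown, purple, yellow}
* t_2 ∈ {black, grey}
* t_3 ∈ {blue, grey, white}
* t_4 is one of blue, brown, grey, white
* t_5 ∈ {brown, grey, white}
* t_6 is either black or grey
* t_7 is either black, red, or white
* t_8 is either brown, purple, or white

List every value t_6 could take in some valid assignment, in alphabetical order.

black, grey

The 8 variables together cover exactly {black, blue, brown, grey, purple, red, white, yellow} — 8 values for 8 variables — and red appears only in t_7's list, so t_7 = red.
The 7 still-open variables draw from only 7 values {black, blue, brown, grey, purple, white, yellow}, so each is used; only t_1 can be yellow, hence t_1 = yellow.
Among the 6 still-open variables, purple fits only t_8 (and all 6 values in {black, blue, brown, grey, purple, white} must be used), so t_8 = purple.
t_2 and t_6 between them cover only {black, grey} — a naked pair. Remove those values from t_3, t_4, t_5.
No further eliminations apply; t_6 can still be any of black, grey.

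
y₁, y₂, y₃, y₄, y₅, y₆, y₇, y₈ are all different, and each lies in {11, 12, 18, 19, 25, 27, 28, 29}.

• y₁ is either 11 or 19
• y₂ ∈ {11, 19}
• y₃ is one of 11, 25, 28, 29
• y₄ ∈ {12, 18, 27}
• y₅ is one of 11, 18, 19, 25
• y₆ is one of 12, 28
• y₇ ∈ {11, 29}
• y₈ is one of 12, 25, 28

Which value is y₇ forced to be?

29

The 8 variables together cover exactly {11, 12, 18, 19, 25, 27, 28, 29} — 8 values for 8 variables — and 27 appears only in y₄'s list, so y₄ = 27.
The 7 still-open variables draw from only 7 values {11, 12, 18, 19, 25, 28, 29}, so each is used; only y₅ can be 18, hence y₅ = 18.
y₁ and y₂ between them cover only {11, 19} — a naked pair. Remove those values from y₃, y₇.
So y₇ = 29.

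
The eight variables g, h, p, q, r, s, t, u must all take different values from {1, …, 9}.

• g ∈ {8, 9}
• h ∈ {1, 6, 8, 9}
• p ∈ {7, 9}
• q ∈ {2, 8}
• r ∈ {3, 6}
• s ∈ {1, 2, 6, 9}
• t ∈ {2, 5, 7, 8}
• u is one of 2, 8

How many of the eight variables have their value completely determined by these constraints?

4

The 8 variables draw from only 8 values {1, 2, 3, 5, 6, 7, 8, 9}, so each is used; only r can be 3, hence r = 3.
The 7 still-open variables together cover exactly {1, 2, 5, 6, 7, 8, 9} — 7 values for 7 variables — and 5 appears only in t's list, so t = 5.
The 6 still-open variables together cover exactly {1, 2, 6, 7, 8, 9} — 6 values for 6 variables — and 7 appears only in p's list, so p = 7.
The 2 variables q and u are confined to {2, 8}, which locks those values in; drop them from g, h, s.
g's domain is down to {9}, so g = 9. Remove 9 from h, s.
Determined: g=9, p=7, r=3, t=5. The other variables each still have more than one consistent value. That makes 4.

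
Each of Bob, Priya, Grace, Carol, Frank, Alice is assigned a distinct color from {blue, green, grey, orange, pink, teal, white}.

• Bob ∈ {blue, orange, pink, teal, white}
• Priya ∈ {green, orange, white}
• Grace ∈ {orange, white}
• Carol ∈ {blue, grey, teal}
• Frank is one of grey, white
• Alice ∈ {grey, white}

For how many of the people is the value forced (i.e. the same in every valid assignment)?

Frank and Alice share exactly the 2 values {grey, white}; by pigeonhole those values go to them, so strike grey, white from Bob, Priya, Grace, Carol.
Grace has just one choice, so Grace = orange. Remove orange from Bob, Priya.
Priya must be green (only option left).
Determined: Priya=green, Grace=orange. The other people each still have more than one consistent value. That makes 2.

2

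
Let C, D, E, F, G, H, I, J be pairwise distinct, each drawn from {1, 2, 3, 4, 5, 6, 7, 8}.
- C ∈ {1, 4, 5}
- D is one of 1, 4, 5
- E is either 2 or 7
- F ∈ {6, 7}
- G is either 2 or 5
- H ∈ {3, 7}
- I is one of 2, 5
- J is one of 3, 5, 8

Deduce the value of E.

The 8 variables draw from only 8 values {1, 2, 3, 4, 5, 6, 7, 8}, so each is used; only F can be 6, hence F = 6.
Among the 7 still-open variables, 8 fits only J (and all 7 values in {1, 2, 3, 4, 5, 7, 8} must be used), so J = 8.
The 6 still-open variables draw from only 6 values {1, 2, 3, 4, 5, 7}, so each is used; only H can be 3, hence H = 3.
The 5 still-open variables together cover exactly {1, 2, 4, 5, 7} — 5 values for 5 variables — and 7 appears only in E's list, so E = 7.

7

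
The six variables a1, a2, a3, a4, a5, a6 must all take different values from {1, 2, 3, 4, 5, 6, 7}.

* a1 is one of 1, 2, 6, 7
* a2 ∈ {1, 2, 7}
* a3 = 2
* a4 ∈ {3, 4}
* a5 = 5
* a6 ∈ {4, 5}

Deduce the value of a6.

4

a3 has just one choice, so a3 = 2. So a1, a2 can't be 2.
a5's domain is down to {5}, so a5 = 5. Remove 5 from a6.
So a6 = 4.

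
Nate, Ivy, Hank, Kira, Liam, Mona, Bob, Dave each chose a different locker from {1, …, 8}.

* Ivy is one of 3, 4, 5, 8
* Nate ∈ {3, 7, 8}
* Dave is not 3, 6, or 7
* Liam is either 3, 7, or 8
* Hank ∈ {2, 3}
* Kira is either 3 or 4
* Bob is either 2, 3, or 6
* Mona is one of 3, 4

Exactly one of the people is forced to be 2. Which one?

The 8 variables together cover exactly {1, 2, 3, 4, 5, 6, 7, 8} — 8 values for 8 variables — and 1 appears only in Dave's list, so Dave = 1.
The 7 still-open variables together cover exactly {2, 3, 4, 5, 6, 7, 8} — 7 values for 7 variables — and 5 appears only in Ivy's list, so Ivy = 5.
Among the 6 still-open variables, 6 fits only Bob (and all 6 values in {2, 3, 4, 6, 7, 8} must be used), so Bob = 6.
The 5 still-open variables draw from only 5 values {2, 3, 4, 7, 8}, so each is used; only Hank can be 2, hence Hank = 2.

Hank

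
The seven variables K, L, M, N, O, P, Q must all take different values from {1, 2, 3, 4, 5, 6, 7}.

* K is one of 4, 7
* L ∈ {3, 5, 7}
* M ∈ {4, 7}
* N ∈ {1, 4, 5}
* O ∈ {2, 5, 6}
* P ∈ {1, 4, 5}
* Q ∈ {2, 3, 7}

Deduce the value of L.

3

Among the 7 variables, 6 fits only O (and all 7 values in {1, 2, 3, 4, 5, 6, 7} must be used), so O = 6.
The 6 still-open variables draw from only 6 values {1, 2, 3, 4, 5, 7}, so each is used; only Q can be 2, hence Q = 2.
The 5 still-open variables draw from only 5 values {1, 3, 4, 5, 7}, so each is used; only L can be 3, hence L = 3.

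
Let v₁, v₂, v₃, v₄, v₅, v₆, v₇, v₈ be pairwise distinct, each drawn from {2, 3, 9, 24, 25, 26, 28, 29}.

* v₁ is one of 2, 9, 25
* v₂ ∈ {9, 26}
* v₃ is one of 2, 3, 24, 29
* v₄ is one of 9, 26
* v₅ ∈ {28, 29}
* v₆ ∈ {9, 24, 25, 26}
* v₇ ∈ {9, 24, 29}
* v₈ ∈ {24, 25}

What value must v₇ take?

29

The 8 variables together cover exactly {2, 3, 9, 24, 25, 26, 28, 29} — 8 values for 8 variables — and 3 appears only in v₃'s list, so v₃ = 3.
Among the 7 still-open variables, 2 fits only v₁ (and all 7 values in {2, 9, 24, 25, 26, 28, 29} must be used), so v₁ = 2.
The 6 still-open variables draw from only 6 values {9, 24, 25, 26, 28, 29}, so each is used; only v₅ can be 28, hence v₅ = 28.
The 5 still-open variables draw from only 5 values {9, 24, 25, 26, 29}, so each is used; only v₇ can be 29, hence v₇ = 29.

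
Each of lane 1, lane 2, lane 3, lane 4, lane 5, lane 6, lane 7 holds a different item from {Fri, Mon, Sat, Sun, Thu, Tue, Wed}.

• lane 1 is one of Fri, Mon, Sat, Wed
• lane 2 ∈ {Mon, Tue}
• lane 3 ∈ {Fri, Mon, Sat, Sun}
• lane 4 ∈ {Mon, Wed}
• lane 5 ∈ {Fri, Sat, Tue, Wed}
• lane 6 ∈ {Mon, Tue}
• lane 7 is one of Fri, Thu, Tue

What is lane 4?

Wed

The 7 variables draw from only 7 values {Fri, Mon, Sat, Sun, Thu, Tue, Wed}, so each is used; only lane 3 can be Sun, hence lane 3 = Sun.
Among the 6 still-open variables, Thu fits only lane 7 (and all 6 values in {Fri, Mon, Sat, Thu, Tue, Wed} must be used), so lane 7 = Thu.
lane 2 and lane 6 share exactly the 2 values {Mon, Tue}; by pigeonhole those values go to them, so strike Mon, Tue from lane 1, lane 4, lane 5.
So lane 4 = Wed.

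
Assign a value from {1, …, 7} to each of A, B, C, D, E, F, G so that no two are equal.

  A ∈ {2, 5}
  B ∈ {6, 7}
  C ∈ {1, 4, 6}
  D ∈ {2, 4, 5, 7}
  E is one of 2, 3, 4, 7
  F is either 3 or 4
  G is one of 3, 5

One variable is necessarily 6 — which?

B

Among the 7 variables, 1 fits only C (and all 7 values in {1, 2, 3, 4, 5, 6, 7} must be used), so C = 1.
Among the 6 still-open variables, 6 fits only B (and all 6 values in {2, 3, 4, 5, 6, 7} must be used), so B = 6.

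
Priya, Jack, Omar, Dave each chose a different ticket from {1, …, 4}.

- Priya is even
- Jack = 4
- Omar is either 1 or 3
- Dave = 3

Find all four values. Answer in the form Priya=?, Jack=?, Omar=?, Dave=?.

Priya=2, Jack=4, Omar=1, Dave=3

Jack's domain is down to {4}, so Jack = 4. Remove 4 from Priya.
Dave must be 3 (only option left). Remove 3 from Omar.
That leaves Priya = 2.
That leaves Omar = 1.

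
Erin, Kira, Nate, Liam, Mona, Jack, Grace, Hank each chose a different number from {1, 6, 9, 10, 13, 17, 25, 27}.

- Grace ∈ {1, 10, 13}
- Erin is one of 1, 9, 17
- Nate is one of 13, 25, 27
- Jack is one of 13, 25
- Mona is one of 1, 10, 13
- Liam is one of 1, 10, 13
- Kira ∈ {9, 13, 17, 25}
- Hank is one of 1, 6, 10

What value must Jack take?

25

The 8 variables draw from only 8 values {1, 6, 9, 10, 13, 17, 25, 27}, so each is used; only Hank can be 6, hence Hank = 6.
Among the 7 still-open variables, 27 fits only Nate (and all 7 values in {1, 9, 10, 13, 17, 25, 27} must be used), so Nate = 27.
Liam, Mona, Grace share exactly the 3 values {1, 10, 13}; by pigeonhole those values go to them, so strike 1, 10, 13 from Erin, Kira, Jack.
So Jack = 25.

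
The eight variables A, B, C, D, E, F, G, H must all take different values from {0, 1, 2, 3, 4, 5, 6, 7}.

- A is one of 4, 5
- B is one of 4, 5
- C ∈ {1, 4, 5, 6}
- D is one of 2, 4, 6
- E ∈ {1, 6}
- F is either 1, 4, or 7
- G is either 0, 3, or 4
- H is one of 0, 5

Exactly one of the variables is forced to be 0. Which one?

H

The 8 variables draw from only 8 values {0, 1, 2, 3, 4, 5, 6, 7}, so each is used; only D can be 2, hence D = 2.
The 7 still-open variables draw from only 7 values {0, 1, 3, 4, 5, 6, 7}, so each is used; only G can be 3, hence G = 3.
Among the 6 still-open variables, 0 fits only H (and all 6 values in {0, 1, 4, 5, 6, 7} must be used), so H = 0.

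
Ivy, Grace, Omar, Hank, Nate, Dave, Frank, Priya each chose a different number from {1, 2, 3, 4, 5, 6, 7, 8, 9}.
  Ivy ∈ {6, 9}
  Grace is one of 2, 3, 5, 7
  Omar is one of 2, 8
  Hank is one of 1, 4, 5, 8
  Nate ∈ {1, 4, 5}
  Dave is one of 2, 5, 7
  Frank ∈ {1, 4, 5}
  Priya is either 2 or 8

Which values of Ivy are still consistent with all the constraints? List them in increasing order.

Omar and Priya share exactly the 2 values {2, 8}; by pigeonhole those values go to them, so strike 2, 8 from Grace, Hank, Dave.
The 3 variables Hank, Nate, Frank are confined to {1, 4, 5}, which locks those values in; drop them from Grace, Dave.
Dave's domain is down to {7}, so Dave = 7. Remove 7 from Grace.
Grace must be 3 (only option left).
No further eliminations apply; Ivy can still be any of 6, 9.

6, 9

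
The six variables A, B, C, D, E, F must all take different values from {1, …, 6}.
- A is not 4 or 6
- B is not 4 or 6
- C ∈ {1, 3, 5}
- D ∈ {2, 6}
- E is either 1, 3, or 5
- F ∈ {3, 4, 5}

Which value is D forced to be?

6

The 6 variables together cover exactly {1, 2, 3, 4, 5, 6} — 6 values for 6 variables — and 4 appears only in F's list, so F = 4.
Among the 5 still-open variables, 6 fits only D (and all 5 values in {1, 2, 3, 5, 6} must be used), so D = 6.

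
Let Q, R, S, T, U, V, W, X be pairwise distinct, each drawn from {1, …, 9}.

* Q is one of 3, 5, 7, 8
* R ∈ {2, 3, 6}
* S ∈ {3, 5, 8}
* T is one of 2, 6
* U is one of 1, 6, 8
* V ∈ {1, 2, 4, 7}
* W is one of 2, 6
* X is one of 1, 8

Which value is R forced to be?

The 8 variables draw from only 8 values {1, 2, 3, 4, 5, 6, 7, 8}, so each is used; only V can be 4, hence V = 4.
The 7 still-open variables draw from only 7 values {1, 2, 3, 5, 6, 7, 8}, so each is used; only Q can be 7, hence Q = 7.
The 6 still-open variables draw from only 6 values {1, 2, 3, 5, 6, 8}, so each is used; only S can be 5, hence S = 5.
The 5 still-open variables together cover exactly {1, 2, 3, 6, 8} — 5 values for 5 variables — and 3 appears only in R's list, so R = 3.

3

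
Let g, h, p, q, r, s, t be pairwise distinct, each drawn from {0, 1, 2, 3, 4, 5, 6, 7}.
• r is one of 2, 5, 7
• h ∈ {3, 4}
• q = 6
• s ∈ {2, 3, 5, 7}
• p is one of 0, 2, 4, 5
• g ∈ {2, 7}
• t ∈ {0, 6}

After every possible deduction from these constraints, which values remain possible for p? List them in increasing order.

2, 4, 5

q has just one choice, so q = 6. Strike 6 from t.
That leaves t = 0. Remove 0 from p.
No further eliminations apply; p can still be any of 2, 4, 5.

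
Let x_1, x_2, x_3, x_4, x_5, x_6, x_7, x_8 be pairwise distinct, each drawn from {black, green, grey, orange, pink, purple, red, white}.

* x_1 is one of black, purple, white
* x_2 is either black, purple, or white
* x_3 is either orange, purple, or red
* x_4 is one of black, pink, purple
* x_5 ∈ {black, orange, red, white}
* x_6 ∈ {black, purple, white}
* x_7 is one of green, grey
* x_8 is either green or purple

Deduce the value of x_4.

pink

The 8 variables together cover exactly {black, green, grey, orange, pink, purple, red, white} — 8 values for 8 variables — and grey appears only in x_7's list, so x_7 = grey.
Among the 7 still-open variables, green fits only x_8 (and all 7 values in {black, green, orange, pink, purple, red, white} must be used), so x_8 = green.
The 6 still-open variables draw from only 6 values {black, orange, pink, purple, red, white}, so each is used; only x_4 can be pink, hence x_4 = pink.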